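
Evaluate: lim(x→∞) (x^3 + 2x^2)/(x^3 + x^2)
This is an ∞/∞ indeterminate form.

Apply L'Hôpital's rule: differentiate numerator and denominator separately.
  f(x) = x^3 + 2·x^2   ⇒   f'(x) = 3·x^2 + 4·x
  g(x) = x^3 + x^2   ⇒   g'(x) = 3·x^2 + 2·x
  lim(x→∞) f'(x)/g'(x) = lim(x→∞) (3·x^2 + 4·x)/(3·x^2 + 2·x)
  = 1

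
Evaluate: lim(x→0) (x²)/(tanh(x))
This is a 0/0 indeterminate form.

Apply L'Hôpital's rule: differentiate numerator and denominator separately.
  f(x) = x^2   ⇒   f'(x) = 2·x
  g(x) = tanh(x)   ⇒   g'(x) = 1 - tanh(x)^2
  lim(x→0) f'(x)/g'(x) = lim(x→0) (2·x)/(1 - tanh(x)^2)
  = 0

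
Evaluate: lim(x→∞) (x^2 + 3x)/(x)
This is an ∞/∞ indeterminate form.

Apply L'Hôpital's rule: differentiate numerator and denominator separately.
  f(x) = x^2 + 3·x   ⇒   f'(x) = 2·x + 3
  g(x) = x   ⇒   g'(x) = 1
  lim(x→∞) f'(x)/g'(x) = lim(x→∞) (2·x + 3)/(1)
  = ∞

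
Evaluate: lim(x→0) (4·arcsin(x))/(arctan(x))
This is a 0/0 indeterminate form.

Apply L'Hôpital's rule: differentiate numerator and denominator separately.
  f(x) = 4·asin(x)   ⇒   f'(x) = 4/sqrt(1 - x^2)
  g(x) = atan(x)   ⇒   g'(x) = 1/(x^2 + 1)
  lim(x→0) f'(x)/g'(x) = lim(x→0) (4/sqrt(1 - x^2))/(1/(x^2 + 1))
  = 4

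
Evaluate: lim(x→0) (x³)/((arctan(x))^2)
This is a 0/0 indeterminate form.

Apply L'Hôpital's rule: differentiate numerator and denominator separately.
  f(x) = x^3   ⇒   f'(x) = 3·x^2
  g(x) = atan(x)^2   ⇒   g'(x) = 2·atan(x)/(x^2 + 1)
  lim(x→0) f'(x)/g'(x) = lim(x→0) (3·x^2)/(2·atan(x)/(x^2 + 1))
  = 0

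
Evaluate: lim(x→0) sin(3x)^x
This is an exponential indeterminate form.

For exponential indeterminate forms, take the natural log:
  Let L = lim(x→0) sin(3x)^x
  Then ln(L) = lim(x→0) [exponent × ln(base)]
  Evaluate using L'Hôpital or standard limits, then exponentiate.
  L = 1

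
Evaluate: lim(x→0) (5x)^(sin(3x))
This is an exponential indeterminate form.

For exponential indeterminate forms, take the natural log:
  Let L = lim(x→0) (5x)^(sin(3x))
  Then ln(L) = lim(x→0) [exponent × ln(base)]
  Evaluate using L'Hôpital or standard limits, then exponentiate.
  L = 1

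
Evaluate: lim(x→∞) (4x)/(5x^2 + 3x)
This is an ∞/∞ indeterminate form.

Apply L'Hôpital's rule: differentiate numerator and denominator separately.
  f(x) = 4·x   ⇒   f'(x) = 4
  g(x) = 5·x^2 + 3·x   ⇒   g'(x) = 10·x + 3
  lim(x→∞) f'(x)/g'(x) = lim(x→∞) (4)/(10·x + 3)
  = 0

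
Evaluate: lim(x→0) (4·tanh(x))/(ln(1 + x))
This is a 0/0 indeterminate form.

Apply L'Hôpital's rule: differentiate numerator and denominator separately.
  f(x) = 4·tanh(x)   ⇒   f'(x) = 4 - 4·tanh(x)^2
  g(x) = ln(x + 1)   ⇒   g'(x) = 1/(x + 1)
  lim(x→0) f'(x)/g'(x) = lim(x→0) (4 - 4·tanh(x)^2)/(1/(x + 1))
  = 4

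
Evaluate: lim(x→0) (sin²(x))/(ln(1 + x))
This is a 0/0 indeterminate form.

Apply L'Hôpital's rule: differentiate numerator and denominator separately.
  f(x) = sin(x)^2   ⇒   f'(x) = 2·sin(x)·cos(x)
  g(x) = ln(x + 1)   ⇒   g'(x) = 1/(x + 1)
  lim(x→0) f'(x)/g'(x) = lim(x→0) (2·sin(x)·cos(x))/(1/(x + 1))
  = 0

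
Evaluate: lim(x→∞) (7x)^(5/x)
This is an exponential indeterminate form.

For exponential indeterminate forms, take the natural log:
  Let L = lim(x→∞) (7x)^(5/x)
  Then ln(L) = lim(x→∞) [exponent × ln(base)]
  Evaluate using L'Hôpital or standard limits, then exponentiate.
  L = 1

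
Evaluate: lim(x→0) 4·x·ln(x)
This is a 0·∞ indeterminate form.

Rewrite 0·∞ as a quotient (0/0 or ∞/∞ form), then apply L'Hôpital's rule:
  lim(x→0) 4·x·ln(x) = 0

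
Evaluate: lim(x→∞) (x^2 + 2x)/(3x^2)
This is an ∞/∞ indeterminate form.

Apply L'Hôpital's rule: differentiate numerator and denominator separately.
  f(x) = x^2 + 2·x   ⇒   f'(x) = 2·x + 2
  g(x) = 3·x^2   ⇒   g'(x) = 6·x
  lim(x→∞) f'(x)/g'(x) = lim(x→∞) (2·x + 2)/(6·x)
  = 1/3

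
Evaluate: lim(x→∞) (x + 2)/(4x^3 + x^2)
This is an ∞/∞ indeterminate form.

Apply L'Hôpital's rule: differentiate numerator and denominator separately.
  f(x) = x + 2   ⇒   f'(x) = 1
  g(x) = 4·x^3 + x^2   ⇒   g'(x) = 12·x^2 + 2·x
  lim(x→∞) f'(x)/g'(x) = lim(x→∞) (1)/(12·x^2 + 2·x)
  = 0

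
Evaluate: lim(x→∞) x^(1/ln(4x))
This is an exponential indeterminate form.

For exponential indeterminate forms, take the natural log:
  Let L = lim(x→∞) x^(1/ln(4x))
  Then ln(L) = lim(x→∞) [exponent × ln(base)]
  Evaluate using L'Hôpital or standard limits, then exponentiate.
  L = e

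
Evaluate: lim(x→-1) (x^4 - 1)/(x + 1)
This is a standard limit.

Factor or rationalize the expression:
  lim(x→-1) (x^4 - 1)/(x + 1) = -4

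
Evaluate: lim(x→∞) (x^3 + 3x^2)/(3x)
This is an ∞/∞ indeterminate form.

Apply L'Hôpital's rule: differentiate numerator and denominator separately.
  f(x) = x^3 + 3·x^2   ⇒   f'(x) = 3·x^2 + 6·x
  g(x) = 3·x   ⇒   g'(x) = 3
  lim(x→∞) f'(x)/g'(x) = lim(x→∞) (3·x^2 + 6·x)/(3)
  = ∞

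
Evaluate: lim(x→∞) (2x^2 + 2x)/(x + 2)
This is an ∞/∞ indeterminate form.

Apply L'Hôpital's rule: differentiate numerator and denominator separately.
  f(x) = 2·x^2 + 2·x   ⇒   f'(x) = 4·x + 2
  g(x) = x + 2   ⇒   g'(x) = 1
  lim(x→∞) f'(x)/g'(x) = lim(x→∞) (4·x + 2)/(1)
  = ∞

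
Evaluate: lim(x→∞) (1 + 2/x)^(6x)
This is an exponential indeterminate form.

For exponential indeterminate forms, take the natural log:
  Let L = lim(x→∞) (1 + 2/x)^(6x)
  Then ln(L) = lim(x→∞) [exponent × ln(base)]
  Evaluate using L'Hôpital or standard limits, then exponentiate.
  L = e^(12)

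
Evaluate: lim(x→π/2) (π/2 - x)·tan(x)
This is a 0·∞ indeterminate form.

Rewrite 0·∞ as a quotient (0/0 or ∞/∞ form), then apply L'Hôpital's rule:
  lim(x→π/2) (π/2 - x)·tan(x) = 1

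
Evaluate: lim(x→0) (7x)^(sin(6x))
This is an exponential indeterminate form.

For exponential indeterminate forms, take the natural log:
  Let L = lim(x→0) (7x)^(sin(6x))
  Then ln(L) = lim(x→0) [exponent × ln(base)]
  Evaluate using L'Hôpital or standard limits, then exponentiate.
  L = 1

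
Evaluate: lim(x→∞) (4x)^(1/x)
This is an exponential indeterminate form.

For exponential indeterminate forms, take the natural log:
  Let L = lim(x→∞) (4x)^(1/x)
  Then ln(L) = lim(x→∞) [exponent × ln(base)]
  Evaluate using L'Hôpital or standard limits, then exponentiate.
  L = 1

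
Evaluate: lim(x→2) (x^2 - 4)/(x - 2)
This is a standard limit.

Factor or rationalize the expression:
  lim(x→2) (x^2 - 4)/(x - 2) = 4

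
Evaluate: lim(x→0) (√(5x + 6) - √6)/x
This is a standard limit.

Factor or rationalize the expression:
  lim(x→0) (√(5x + 6) - √6)/x = 5·sqrt(6)/12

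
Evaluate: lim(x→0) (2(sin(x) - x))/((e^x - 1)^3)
This is a 0/0 indeterminate form.

Apply L'Hôpital's rule: differentiate numerator and denominator separately.
  f(x) = -2·x + 2·sin(x)   ⇒   f'(x) = 2·cos(x) - 2
  g(x) = (e^(x) - 1)^3   ⇒   g'(x) = 3·(e^(x) - 1)^2·e^(x)
  lim(x→0) f'(x)/g'(x) = lim(x→0) (2·cos(x) - 2)/(3·(e^(x) - 1)^2·e^(x))
  = -1/3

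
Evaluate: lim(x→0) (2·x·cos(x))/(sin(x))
This is a 0/0 indeterminate form.

Apply L'Hôpital's rule: differentiate numerator and denominator separately.
  f(x) = 2·x·cos(x)   ⇒   f'(x) = -2·x·sin(x) + 2·cos(x)
  g(x) = sin(x)   ⇒   g'(x) = cos(x)
  lim(x→0) f'(x)/g'(x) = lim(x→0) (-2·x·sin(x) + 2·cos(x))/(cos(x))
  = 2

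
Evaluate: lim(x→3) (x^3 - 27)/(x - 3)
This is a standard limit.

Factor or rationalize the expression:
  lim(x→3) (x^3 - 27)/(x - 3) = 27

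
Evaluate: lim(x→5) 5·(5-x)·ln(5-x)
This is a 0·∞ indeterminate form.

Rewrite 0·∞ as a quotient (0/0 or ∞/∞ form), then apply L'Hôpital's rule:
  lim(x→5) 5·(5-x)·ln(5-x) = 0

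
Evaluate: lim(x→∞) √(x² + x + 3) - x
This is an ∞-∞ indeterminate form.

Combine fractions or rationalize to convert ∞-∞ to 0/0 form:
  lim(x→∞) √(x² + x + 3) - x = 1/2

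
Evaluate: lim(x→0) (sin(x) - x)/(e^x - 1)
This is a 0/0 indeterminate form.

Apply L'Hôpital's rule: differentiate numerator and denominator separately.
  f(x) = -x + sin(x)   ⇒   f'(x) = cos(x) - 1
  g(x) = e^(x) - 1   ⇒   g'(x) = e^(x)
  lim(x→0) f'(x)/g'(x) = lim(x→0) (cos(x) - 1)/(e^(x))
  = 0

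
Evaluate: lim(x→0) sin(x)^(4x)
This is an exponential indeterminate form.

For exponential indeterminate forms, take the natural log:
  Let L = lim(x→0) sin(x)^(4x)
  Then ln(L) = lim(x→0) [exponent × ln(base)]
  Evaluate using L'Hôpital or standard limits, then exponentiate.
  L = 1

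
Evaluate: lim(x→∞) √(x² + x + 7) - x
This is an ∞-∞ indeterminate form.

Combine fractions or rationalize to convert ∞-∞ to 0/0 form:
  lim(x→∞) √(x² + x + 7) - x = 1/2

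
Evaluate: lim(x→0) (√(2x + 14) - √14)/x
This is a standard limit.

Factor or rationalize the expression:
  lim(x→0) (√(2x + 14) - √14)/x = sqrt(14)/14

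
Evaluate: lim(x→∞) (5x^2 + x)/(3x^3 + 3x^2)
This is an ∞/∞ indeterminate form.

Apply L'Hôpital's rule: differentiate numerator and denominator separately.
  f(x) = 5·x^2 + x   ⇒   f'(x) = 10·x + 1
  g(x) = 3·x^3 + 3·x^2   ⇒   g'(x) = 9·x^2 + 6·x
  lim(x→∞) f'(x)/g'(x) = lim(x→∞) (10·x + 1)/(9·x^2 + 6·x)
  = 0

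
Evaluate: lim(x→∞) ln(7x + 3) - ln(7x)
This is an ∞-∞ indeterminate form.

Combine fractions or rationalize to convert ∞-∞ to 0/0 form:
  lim(x→∞) ln(7x + 3) - ln(7x) = 0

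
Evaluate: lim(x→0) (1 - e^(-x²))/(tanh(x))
This is a 0/0 indeterminate form.

Apply L'Hôpital's rule: differentiate numerator and denominator separately.
  f(x) = 1 - e^(-x^2)   ⇒   f'(x) = 2·x·e^(-x^2)
  g(x) = tanh(x)   ⇒   g'(x) = 1 - tanh(x)^2
  lim(x→0) f'(x)/g'(x) = lim(x→0) (2·x·e^(-x^2))/(1 - tanh(x)^2)
  = 0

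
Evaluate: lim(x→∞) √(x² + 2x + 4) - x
This is an ∞-∞ indeterminate form.

Combine fractions or rationalize to convert ∞-∞ to 0/0 form:
  lim(x→∞) √(x² + 2x + 4) - x = 1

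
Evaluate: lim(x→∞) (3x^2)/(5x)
This is an ∞/∞ indeterminate form.

Apply L'Hôpital's rule: differentiate numerator and denominator separately.
  f(x) = 3·x^2   ⇒   f'(x) = 6·x
  g(x) = 5·x   ⇒   g'(x) = 5
  lim(x→∞) f'(x)/g'(x) = lim(x→∞) (6·x)/(5)
  = ∞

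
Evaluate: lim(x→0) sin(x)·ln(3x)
This is a 0·∞ indeterminate form.

Rewrite 0·∞ as a quotient (0/0 or ∞/∞ form), then apply L'Hôpital's rule:
  lim(x→0) sin(x)·ln(3x) = 0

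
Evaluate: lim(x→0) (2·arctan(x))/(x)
This is a 0/0 indeterminate form.

Apply L'Hôpital's rule: differentiate numerator and denominator separately.
  f(x) = 2·atan(x)   ⇒   f'(x) = 2/(x^2 + 1)
  g(x) = x   ⇒   g'(x) = 1
  lim(x→0) f'(x)/g'(x) = lim(x→0) (2/(x^2 + 1))/(1)
  = 2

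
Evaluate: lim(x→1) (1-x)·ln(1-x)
This is a 0·∞ indeterminate form.

Rewrite 0·∞ as a quotient (0/0 or ∞/∞ form), then apply L'Hôpital's rule:
  lim(x→1) (1-x)·ln(1-x) = 0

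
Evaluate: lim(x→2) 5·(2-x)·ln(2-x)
This is a 0·∞ indeterminate form.

Rewrite 0·∞ as a quotient (0/0 or ∞/∞ form), then apply L'Hôpital's rule:
  lim(x→2) 5·(2-x)·ln(2-x) = 0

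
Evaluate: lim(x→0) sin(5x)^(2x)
This is an exponential indeterminate form.

For exponential indeterminate forms, take the natural log:
  Let L = lim(x→0) sin(5x)^(2x)
  Then ln(L) = lim(x→0) [exponent × ln(base)]
  Evaluate using L'Hôpital or standard limits, then exponentiate.
  L = 1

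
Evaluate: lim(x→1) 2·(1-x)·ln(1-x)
This is a 0·∞ indeterminate form.

Rewrite 0·∞ as a quotient (0/0 or ∞/∞ form), then apply L'Hôpital's rule:
  lim(x→1) 2·(1-x)·ln(1-x) = 0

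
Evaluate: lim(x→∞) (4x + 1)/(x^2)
This is an ∞/∞ indeterminate form.

Apply L'Hôpital's rule: differentiate numerator and denominator separately.
  f(x) = 4·x + 1   ⇒   f'(x) = 4
  g(x) = x^2   ⇒   g'(x) = 2·x
  lim(x→∞) f'(x)/g'(x) = lim(x→∞) (4)/(2·x)
  = 0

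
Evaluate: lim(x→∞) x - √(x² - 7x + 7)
This is an ∞-∞ indeterminate form.

Combine fractions or rationalize to convert ∞-∞ to 0/0 form:
  lim(x→∞) x - √(x² - 7x + 7) = 7/2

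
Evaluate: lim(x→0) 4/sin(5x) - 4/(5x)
This is an ∞-∞ indeterminate form.

Combine fractions or rationalize to convert ∞-∞ to 0/0 form:
  lim(x→0) 4/sin(5x) - 4/(5x) = 0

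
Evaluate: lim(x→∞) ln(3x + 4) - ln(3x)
This is an ∞-∞ indeterminate form.

Combine fractions or rationalize to convert ∞-∞ to 0/0 form:
  lim(x→∞) ln(3x + 4) - ln(3x) = 0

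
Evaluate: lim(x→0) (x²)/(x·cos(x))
This is a 0/0 indeterminate form.

Apply L'Hôpital's rule: differentiate numerator and denominator separately.
  f(x) = x^2   ⇒   f'(x) = 2·x
  g(x) = x·cos(x)   ⇒   g'(x) = -x·sin(x) + cos(x)
  lim(x→0) f'(x)/g'(x) = lim(x→0) (2·x)/(-x·sin(x) + cos(x))
  = 0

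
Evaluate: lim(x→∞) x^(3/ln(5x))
This is an exponential indeterminate form.

For exponential indeterminate forms, take the natural log:
  Let L = lim(x→∞) x^(3/ln(5x))
  Then ln(L) = lim(x→∞) [exponent × ln(base)]
  Evaluate using L'Hôpital or standard limits, then exponentiate.
  L = e^(3)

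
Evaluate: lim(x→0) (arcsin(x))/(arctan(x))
This is a 0/0 indeterminate form.

Apply L'Hôpital's rule: differentiate numerator and denominator separately.
  f(x) = asin(x)   ⇒   f'(x) = 1/sqrt(1 - x^2)
  g(x) = atan(x)   ⇒   g'(x) = 1/(x^2 + 1)
  lim(x→0) f'(x)/g'(x) = lim(x→0) (1/sqrt(1 - x^2))/(1/(x^2 + 1))
  = 1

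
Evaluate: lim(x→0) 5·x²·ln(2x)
This is a 0·∞ indeterminate form.

Rewrite 0·∞ as a quotient (0/0 or ∞/∞ form), then apply L'Hôpital's rule:
  lim(x→0) 5·x²·ln(2x) = 0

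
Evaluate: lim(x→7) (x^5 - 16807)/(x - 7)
This is a standard limit.

Factor or rationalize the expression:
  lim(x→7) (x^5 - 16807)/(x - 7) = 12005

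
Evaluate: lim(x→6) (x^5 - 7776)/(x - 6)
This is a standard limit.

Factor or rationalize the expression:
  lim(x→6) (x^5 - 7776)/(x - 6) = 6480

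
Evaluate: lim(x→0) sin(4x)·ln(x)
This is a 0·∞ indeterminate form.

Rewrite 0·∞ as a quotient (0/0 or ∞/∞ form), then apply L'Hôpital's rule:
  lim(x→0) sin(4x)·ln(x) = 0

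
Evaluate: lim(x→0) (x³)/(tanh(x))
This is a 0/0 indeterminate form.

Apply L'Hôpital's rule: differentiate numerator and denominator separately.
  f(x) = x^3   ⇒   f'(x) = 3·x^2
  g(x) = tanh(x)   ⇒   g'(x) = 1 - tanh(x)^2
  lim(x→0) f'(x)/g'(x) = lim(x→0) (3·x^2)/(1 - tanh(x)^2)
  = 0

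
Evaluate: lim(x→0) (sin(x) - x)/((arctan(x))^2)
This is a 0/0 indeterminate form.

Apply L'Hôpital's rule: differentiate numerator and denominator separately.
  f(x) = -x + sin(x)   ⇒   f'(x) = cos(x) - 1
  g(x) = atan(x)^2   ⇒   g'(x) = 2·atan(x)/(x^2 + 1)
  lim(x→0) f'(x)/g'(x) = lim(x→0) (cos(x) - 1)/(2·atan(x)/(x^2 + 1))
  = 0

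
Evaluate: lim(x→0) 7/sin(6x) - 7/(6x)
This is an ∞-∞ indeterminate form.

Combine fractions or rationalize to convert ∞-∞ to 0/0 form:
  lim(x→0) 7/sin(6x) - 7/(6x) = 0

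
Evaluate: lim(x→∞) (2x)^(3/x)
This is an exponential indeterminate form.

For exponential indeterminate forms, take the natural log:
  Let L = lim(x→∞) (2x)^(3/x)
  Then ln(L) = lim(x→∞) [exponent × ln(base)]
  Evaluate using L'Hôpital or standard limits, then exponentiate.
  L = 1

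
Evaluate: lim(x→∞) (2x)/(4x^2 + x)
This is an ∞/∞ indeterminate form.

Apply L'Hôpital's rule: differentiate numerator and denominator separately.
  f(x) = 2·x   ⇒   f'(x) = 2
  g(x) = 4·x^2 + x   ⇒   g'(x) = 8·x + 1
  lim(x→∞) f'(x)/g'(x) = lim(x→∞) (2)/(8·x + 1)
  = 0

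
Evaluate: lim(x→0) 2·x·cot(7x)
This is a 0·∞ indeterminate form.

Rewrite 0·∞ as a quotient (0/0 or ∞/∞ form), then apply L'Hôpital's rule:
  lim(x→0) 2·x·cot(7x) = 2/7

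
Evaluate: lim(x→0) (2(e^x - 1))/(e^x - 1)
This is a 0/0 indeterminate form.

Apply L'Hôpital's rule: differentiate numerator and denominator separately.
  f(x) = 2·e^(x) - 2   ⇒   f'(x) = 2·e^(x)
  g(x) = e^(x) - 1   ⇒   g'(x) = e^(x)
  lim(x→0) f'(x)/g'(x) = lim(x→0) (2·e^(x))/(e^(x))
  = 2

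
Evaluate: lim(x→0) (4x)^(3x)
This is an exponential indeterminate form.

For exponential indeterminate forms, take the natural log:
  Let L = lim(x→0) (4x)^(3x)
  Then ln(L) = lim(x→0) [exponent × ln(base)]
  Evaluate using L'Hôpital or standard limits, then exponentiate.
  L = 1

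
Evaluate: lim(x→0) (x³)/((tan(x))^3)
This is a 0/0 indeterminate form.

Apply L'Hôpital's rule: differentiate numerator and denominator separately.
  f(x) = x^3   ⇒   f'(x) = 3·x^2
  g(x) = tan(x)^3   ⇒   g'(x) = (3·tan(x)^2 + 3)·tan(x)^2
  lim(x→0) f'(x)/g'(x) = lim(x→0) (3·x^2)/((3·tan(x)^2 + 3)·tan(x)^2)
  = 1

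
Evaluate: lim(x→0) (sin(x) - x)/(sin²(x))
This is a 0/0 indeterminate form.

Apply L'Hôpital's rule: differentiate numerator and denominator separately.
  f(x) = -x + sin(x)   ⇒   f'(x) = cos(x) - 1
  g(x) = sin(x)^2   ⇒   g'(x) = 2·sin(x)·cos(x)
  lim(x→0) f'(x)/g'(x) = lim(x→0) (cos(x) - 1)/(2·sin(x)·cos(x))
  = 0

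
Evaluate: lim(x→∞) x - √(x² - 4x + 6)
This is an ∞-∞ indeterminate form.

Combine fractions or rationalize to convert ∞-∞ to 0/0 form:
  lim(x→∞) x - √(x² - 4x + 6) = 2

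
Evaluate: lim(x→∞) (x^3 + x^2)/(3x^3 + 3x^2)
This is an ∞/∞ indeterminate form.

Apply L'Hôpital's rule: differentiate numerator and denominator separately.
  f(x) = x^3 + x^2   ⇒   f'(x) = 3·x^2 + 2·x
  g(x) = 3·x^3 + 3·x^2   ⇒   g'(x) = 9·x^2 + 6·x
  lim(x→∞) f'(x)/g'(x) = lim(x→∞) (3·x^2 + 2·x)/(9·x^2 + 6·x)
  = 1/3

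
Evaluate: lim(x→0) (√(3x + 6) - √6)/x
This is a standard limit.

Factor or rationalize the expression:
  lim(x→0) (√(3x + 6) - √6)/x = sqrt(6)/4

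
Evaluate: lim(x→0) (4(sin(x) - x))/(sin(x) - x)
This is a 0/0 indeterminate form.

Apply L'Hôpital's rule: differentiate numerator and denominator separately.
  f(x) = -4·x + 4·sin(x)   ⇒   f'(x) = 4·cos(x) - 4
  g(x) = -x + sin(x)   ⇒   g'(x) = cos(x) - 1
  lim(x→0) f'(x)/g'(x) = lim(x→0) (4·cos(x) - 4)/(cos(x) - 1)
  = 4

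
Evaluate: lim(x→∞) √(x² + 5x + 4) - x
This is an ∞-∞ indeterminate form.

Combine fractions or rationalize to convert ∞-∞ to 0/0 form:
  lim(x→∞) √(x² + 5x + 4) - x = 5/2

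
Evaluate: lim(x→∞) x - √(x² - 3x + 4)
This is an ∞-∞ indeterminate form.

Combine fractions or rationalize to convert ∞-∞ to 0/0 form:
  lim(x→∞) x - √(x² - 3x + 4) = 3/2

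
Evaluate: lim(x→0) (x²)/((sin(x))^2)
This is a 0/0 indeterminate form.

Apply L'Hôpital's rule: differentiate numerator and denominator separately.
  f(x) = x^2   ⇒   f'(x) = 2·x
  g(x) = sin(x)^2   ⇒   g'(x) = 2·sin(x)·cos(x)
  lim(x→0) f'(x)/g'(x) = lim(x→0) (2·x)/(2·sin(x)·cos(x))
  = 1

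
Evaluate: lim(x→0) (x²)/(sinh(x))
This is a 0/0 indeterminate form.

Apply L'Hôpital's rule: differentiate numerator and denominator separately.
  f(x) = x^2   ⇒   f'(x) = 2·x
  g(x) = sinh(x)   ⇒   g'(x) = cosh(x)
  lim(x→0) f'(x)/g'(x) = lim(x→0) (2·x)/(cosh(x))
  = 0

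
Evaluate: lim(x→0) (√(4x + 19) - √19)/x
This is a standard limit.

Factor or rationalize the expression:
  lim(x→0) (√(4x + 19) - √19)/x = 2·sqrt(19)/19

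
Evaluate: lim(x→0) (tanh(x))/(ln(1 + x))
This is a 0/0 indeterminate form.

Apply L'Hôpital's rule: differentiate numerator and denominator separately.
  f(x) = tanh(x)   ⇒   f'(x) = 1 - tanh(x)^2
  g(x) = ln(x + 1)   ⇒   g'(x) = 1/(x + 1)
  lim(x→0) f'(x)/g'(x) = lim(x→0) (1 - tanh(x)^2)/(1/(x + 1))
  = 1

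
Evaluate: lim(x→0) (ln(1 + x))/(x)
This is a 0/0 indeterminate form.

Apply L'Hôpital's rule: differentiate numerator and denominator separately.
  f(x) = ln(x + 1)   ⇒   f'(x) = 1/(x + 1)
  g(x) = x   ⇒   g'(x) = 1
  lim(x→0) f'(x)/g'(x) = lim(x→0) (1/(x + 1))/(1)
  = 1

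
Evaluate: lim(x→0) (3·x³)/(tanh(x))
This is a 0/0 indeterminate form.

Apply L'Hôpital's rule: differentiate numerator and denominator separately.
  f(x) = 3·x^3   ⇒   f'(x) = 9·x^2
  g(x) = tanh(x)   ⇒   g'(x) = 1 - tanh(x)^2
  lim(x→0) f'(x)/g'(x) = lim(x→0) (9·x^2)/(1 - tanh(x)^2)
  = 0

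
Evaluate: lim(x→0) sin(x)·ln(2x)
This is a 0·∞ indeterminate form.

Rewrite 0·∞ as a quotient (0/0 or ∞/∞ form), then apply L'Hôpital's rule:
  lim(x→0) sin(x)·ln(2x) = 0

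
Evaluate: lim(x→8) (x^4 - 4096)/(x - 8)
This is a standard limit.

Factor or rationalize the expression:
  lim(x→8) (x^4 - 4096)/(x - 8) = 2048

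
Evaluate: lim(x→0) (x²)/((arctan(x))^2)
This is a 0/0 indeterminate form.

Apply L'Hôpital's rule: differentiate numerator and denominator separately.
  f(x) = x^2   ⇒   f'(x) = 2·x
  g(x) = atan(x)^2   ⇒   g'(x) = 2·atan(x)/(x^2 + 1)
  lim(x→0) f'(x)/g'(x) = lim(x→0) (2·x)/(2·atan(x)/(x^2 + 1))
  = 1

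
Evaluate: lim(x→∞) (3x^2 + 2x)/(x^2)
This is an ∞/∞ indeterminate form.

Apply L'Hôpital's rule: differentiate numerator and denominator separately.
  f(x) = 3·x^2 + 2·x   ⇒   f'(x) = 6·x + 2
  g(x) = x^2   ⇒   g'(x) = 2·x
  lim(x→∞) f'(x)/g'(x) = lim(x→∞) (6·x + 2)/(2·x)
  = 3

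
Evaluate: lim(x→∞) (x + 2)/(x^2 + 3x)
This is an ∞/∞ indeterminate form.

Apply L'Hôpital's rule: differentiate numerator and denominator separately.
  f(x) = x + 2   ⇒   f'(x) = 1
  g(x) = x^2 + 3·x   ⇒   g'(x) = 2·x + 3
  lim(x→∞) f'(x)/g'(x) = lim(x→∞) (1)/(2·x + 3)
  = 0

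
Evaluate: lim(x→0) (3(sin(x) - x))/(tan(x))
This is a 0/0 indeterminate form.

Apply L'Hôpital's rule: differentiate numerator and denominator separately.
  f(x) = -3·x + 3·sin(x)   ⇒   f'(x) = 3·cos(x) - 3
  g(x) = tan(x)   ⇒   g'(x) = tan(x)^2 + 1
  lim(x→0) f'(x)/g'(x) = lim(x→0) (3·cos(x) - 3)/(tan(x)^2 + 1)
  = 0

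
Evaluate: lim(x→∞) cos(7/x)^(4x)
This is an exponential indeterminate form.

For exponential indeterminate forms, take the natural log:
  Let L = lim(x→∞) cos(7/x)^(4x)
  Then ln(L) = lim(x→∞) [exponent × ln(base)]
  Evaluate using L'Hôpital or standard limits, then exponentiate.
  L = 1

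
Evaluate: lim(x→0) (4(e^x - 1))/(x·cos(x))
This is a 0/0 indeterminate form.

Apply L'Hôpital's rule: differentiate numerator and denominator separately.
  f(x) = 4·e^(x) - 4   ⇒   f'(x) = 4·e^(x)
  g(x) = x·cos(x)   ⇒   g'(x) = -x·sin(x) + cos(x)
  lim(x→0) f'(x)/g'(x) = lim(x→0) (4·e^(x))/(-x·sin(x) + cos(x))
  = 4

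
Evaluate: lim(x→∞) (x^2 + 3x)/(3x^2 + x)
This is an ∞/∞ indeterminate form.

Apply L'Hôpital's rule: differentiate numerator and denominator separately.
  f(x) = x^2 + 3·x   ⇒   f'(x) = 2·x + 3
  g(x) = 3·x^2 + x   ⇒   g'(x) = 6·x + 1
  lim(x→∞) f'(x)/g'(x) = lim(x→∞) (2·x + 3)/(6·x + 1)
  = 1/3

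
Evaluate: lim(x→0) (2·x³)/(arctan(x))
This is a 0/0 indeterminate form.

Apply L'Hôpital's rule: differentiate numerator and denominator separately.
  f(x) = 2·x^3   ⇒   f'(x) = 6·x^2
  g(x) = atan(x)   ⇒   g'(x) = 1/(x^2 + 1)
  lim(x→0) f'(x)/g'(x) = lim(x→0) (6·x^2)/(1/(x^2 + 1))
  = 0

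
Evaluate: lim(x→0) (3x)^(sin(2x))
This is an exponential indeterminate form.

For exponential indeterminate forms, take the natural log:
  Let L = lim(x→0) (3x)^(sin(2x))
  Then ln(L) = lim(x→0) [exponent × ln(base)]
  Evaluate using L'Hôpital or standard limits, then exponentiate.
  L = 1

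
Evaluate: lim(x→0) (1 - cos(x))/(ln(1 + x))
This is a 0/0 indeterminate form.

Apply L'Hôpital's rule: differentiate numerator and denominator separately.
  f(x) = 1 - cos(x)   ⇒   f'(x) = sin(x)
  g(x) = ln(x + 1)   ⇒   g'(x) = 1/(x + 1)
  lim(x→0) f'(x)/g'(x) = lim(x→0) (sin(x))/(1/(x + 1))
  = 0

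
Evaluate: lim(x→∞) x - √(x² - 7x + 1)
This is an ∞-∞ indeterminate form.

Combine fractions or rationalize to convert ∞-∞ to 0/0 form:
  lim(x→∞) x - √(x² - 7x + 1) = 7/2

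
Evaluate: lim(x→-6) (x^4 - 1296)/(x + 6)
This is a standard limit.

Factor or rationalize the expression:
  lim(x→-6) (x^4 - 1296)/(x + 6) = -864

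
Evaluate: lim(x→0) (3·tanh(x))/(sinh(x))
This is a 0/0 indeterminate form.

Apply L'Hôpital's rule: differentiate numerator and denominator separately.
  f(x) = 3·tanh(x)   ⇒   f'(x) = 3 - 3·tanh(x)^2
  g(x) = sinh(x)   ⇒   g'(x) = cosh(x)
  lim(x→0) f'(x)/g'(x) = lim(x→0) (3 - 3·tanh(x)^2)/(cosh(x))
  = 3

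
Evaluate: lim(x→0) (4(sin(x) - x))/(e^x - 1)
This is a 0/0 indeterminate form.

Apply L'Hôpital's rule: differentiate numerator and denominator separately.
  f(x) = -4·x + 4·sin(x)   ⇒   f'(x) = 4·cos(x) - 4
  g(x) = e^(x) - 1   ⇒   g'(x) = e^(x)
  lim(x→0) f'(x)/g'(x) = lim(x→0) (4·cos(x) - 4)/(e^(x))
  = 0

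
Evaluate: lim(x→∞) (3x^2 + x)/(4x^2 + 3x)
This is an ∞/∞ indeterminate form.

Apply L'Hôpital's rule: differentiate numerator and denominator separately.
  f(x) = 3·x^2 + x   ⇒   f'(x) = 6·x + 1
  g(x) = 4·x^2 + 3·x   ⇒   g'(x) = 8·x + 3
  lim(x→∞) f'(x)/g'(x) = lim(x→∞) (6·x + 1)/(8·x + 3)
  = 3/4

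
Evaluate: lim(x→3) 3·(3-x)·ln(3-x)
This is a 0·∞ indeterminate form.

Rewrite 0·∞ as a quotient (0/0 or ∞/∞ form), then apply L'Hôpital's rule:
  lim(x→3) 3·(3-x)·ln(3-x) = 0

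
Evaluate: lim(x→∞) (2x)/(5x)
This is an ∞/∞ indeterminate form.

Apply L'Hôpital's rule: differentiate numerator and denominator separately.
  f(x) = 2·x   ⇒   f'(x) = 2
  g(x) = 5·x   ⇒   g'(x) = 5
  lim(x→∞) f'(x)/g'(x) = lim(x→∞) (2)/(5)
  = 2/5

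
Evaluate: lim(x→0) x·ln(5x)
This is a 0·∞ indeterminate form.

Rewrite 0·∞ as a quotient (0/0 or ∞/∞ form), then apply L'Hôpital's rule:
  lim(x→0) x·ln(5x) = 0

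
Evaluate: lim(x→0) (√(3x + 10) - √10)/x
This is a standard limit.

Factor or rationalize the expression:
  lim(x→0) (√(3x + 10) - √10)/x = 3·sqrt(10)/20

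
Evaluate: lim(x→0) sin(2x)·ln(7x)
This is a 0·∞ indeterminate form.

Rewrite 0·∞ as a quotient (0/0 or ∞/∞ form), then apply L'Hôpital's rule:
  lim(x→0) sin(2x)·ln(7x) = 0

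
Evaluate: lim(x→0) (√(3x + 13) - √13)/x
This is a standard limit.

Factor or rationalize the expression:
  lim(x→0) (√(3x + 13) - √13)/x = 3·sqrt(13)/26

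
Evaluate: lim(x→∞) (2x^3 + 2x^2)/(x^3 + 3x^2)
This is an ∞/∞ indeterminate form.

Apply L'Hôpital's rule: differentiate numerator and denominator separately.
  f(x) = 2·x^3 + 2·x^2   ⇒   f'(x) = 6·x^2 + 4·x
  g(x) = x^3 + 3·x^2   ⇒   g'(x) = 3·x^2 + 6·x
  lim(x→∞) f'(x)/g'(x) = lim(x→∞) (6·x^2 + 4·x)/(3·x^2 + 6·x)
  = 2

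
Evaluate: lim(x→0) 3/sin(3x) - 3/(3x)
This is an ∞-∞ indeterminate form.

Combine fractions or rationalize to convert ∞-∞ to 0/0 form:
  lim(x→0) 3/sin(3x) - 3/(3x) = 0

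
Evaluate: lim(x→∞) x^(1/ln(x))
This is an exponential indeterminate form.

For exponential indeterminate forms, take the natural log:
  Let L = lim(x→∞) x^(1/ln(x))
  Then ln(L) = lim(x→∞) [exponent × ln(base)]
  Evaluate using L'Hôpital or standard limits, then exponentiate.
  L = e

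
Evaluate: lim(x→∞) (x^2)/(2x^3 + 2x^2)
This is an ∞/∞ indeterminate form.

Apply L'Hôpital's rule: differentiate numerator and denominator separately.
  f(x) = x^2   ⇒   f'(x) = 2·x
  g(x) = 2·x^3 + 2·x^2   ⇒   g'(x) = 6·x^2 + 4·x
  lim(x→∞) f'(x)/g'(x) = lim(x→∞) (2·x)/(6·x^2 + 4·x)
  = 0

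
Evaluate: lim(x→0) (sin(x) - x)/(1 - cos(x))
This is a 0/0 indeterminate form.

Apply L'Hôpital's rule: differentiate numerator and denominator separately.
  f(x) = -x + sin(x)   ⇒   f'(x) = cos(x) - 1
  g(x) = 1 - cos(x)   ⇒   g'(x) = sin(x)
  lim(x→0) f'(x)/g'(x) = lim(x→0) (cos(x) - 1)/(sin(x))
  = 0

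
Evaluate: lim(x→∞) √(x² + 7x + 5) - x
This is an ∞-∞ indeterminate form.

Combine fractions or rationalize to convert ∞-∞ to 0/0 form:
  lim(x→∞) √(x² + 7x + 5) - x = 7/2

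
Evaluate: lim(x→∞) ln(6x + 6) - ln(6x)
This is an ∞-∞ indeterminate form.

Combine fractions or rationalize to convert ∞-∞ to 0/0 form:
  lim(x→∞) ln(6x + 6) - ln(6x) = 0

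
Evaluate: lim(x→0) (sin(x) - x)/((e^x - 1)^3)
This is a 0/0 indeterminate form.

Apply L'Hôpital's rule: differentiate numerator and denominator separately.
  f(x) = -x + sin(x)   ⇒   f'(x) = cos(x) - 1
  g(x) = (e^(x) - 1)^3   ⇒   g'(x) = 3·(e^(x) - 1)^2·e^(x)
  lim(x→0) f'(x)/g'(x) = lim(x→0) (cos(x) - 1)/(3·(e^(x) - 1)^2·e^(x))
  = -1/6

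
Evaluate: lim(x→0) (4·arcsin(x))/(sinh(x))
This is a 0/0 indeterminate form.

Apply L'Hôpital's rule: differentiate numerator and denominator separately.
  f(x) = 4·asin(x)   ⇒   f'(x) = 4/sqrt(1 - x^2)
  g(x) = sinh(x)   ⇒   g'(x) = cosh(x)
  lim(x→0) f'(x)/g'(x) = lim(x→0) (4/sqrt(1 - x^2))/(cosh(x))
  = 4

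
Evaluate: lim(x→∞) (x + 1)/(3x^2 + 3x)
This is an ∞/∞ indeterminate form.

Apply L'Hôpital's rule: differentiate numerator and denominator separately.
  f(x) = x + 1   ⇒   f'(x) = 1
  g(x) = 3·x^2 + 3·x   ⇒   g'(x) = 6·x + 3
  lim(x→∞) f'(x)/g'(x) = lim(x→∞) (1)/(6·x + 3)
  = 0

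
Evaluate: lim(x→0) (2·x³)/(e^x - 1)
This is a 0/0 indeterminate form.

Apply L'Hôpital's rule: differentiate numerator and denominator separately.
  f(x) = 2·x^3   ⇒   f'(x) = 6·x^2
  g(x) = e^(x) - 1   ⇒   g'(x) = e^(x)
  lim(x→0) f'(x)/g'(x) = lim(x→0) (6·x^2)/(e^(x))
  = 0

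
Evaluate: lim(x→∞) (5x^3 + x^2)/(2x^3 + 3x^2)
This is an ∞/∞ indeterminate form.

Apply L'Hôpital's rule: differentiate numerator and denominator separately.
  f(x) = 5·x^3 + x^2   ⇒   f'(x) = 15·x^2 + 2·x
  g(x) = 2·x^3 + 3·x^2   ⇒   g'(x) = 6·x^2 + 6·x
  lim(x→∞) f'(x)/g'(x) = lim(x→∞) (15·x^2 + 2·x)/(6·x^2 + 6·x)
  = 5/2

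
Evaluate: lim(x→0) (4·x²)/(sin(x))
This is a 0/0 indeterminate form.

Apply L'Hôpital's rule: differentiate numerator and denominator separately.
  f(x) = 4·x^2   ⇒   f'(x) = 8·x
  g(x) = sin(x)   ⇒   g'(x) = cos(x)
  lim(x→0) f'(x)/g'(x) = lim(x→0) (8·x)/(cos(x))
  = 0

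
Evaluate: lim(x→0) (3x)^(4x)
This is an exponential indeterminate form.

For exponential indeterminate forms, take the natural log:
  Let L = lim(x→0) (3x)^(4x)
  Then ln(L) = lim(x→0) [exponent × ln(base)]
  Evaluate using L'Hôpital or standard limits, then exponentiate.
  L = 1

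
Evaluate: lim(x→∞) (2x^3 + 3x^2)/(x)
This is an ∞/∞ indeterminate form.

Apply L'Hôpital's rule: differentiate numerator and denominator separately.
  f(x) = 2·x^3 + 3·x^2   ⇒   f'(x) = 6·x^2 + 6·x
  g(x) = x   ⇒   g'(x) = 1
  lim(x→∞) f'(x)/g'(x) = lim(x→∞) (6·x^2 + 6·x)/(1)
  = ∞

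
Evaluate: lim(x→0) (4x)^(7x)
This is an exponential indeterminate form.

For exponential indeterminate forms, take the natural log:
  Let L = lim(x→0) (4x)^(7x)
  Then ln(L) = lim(x→0) [exponent × ln(base)]
  Evaluate using L'Hôpital or standard limits, then exponentiate.
  L = 1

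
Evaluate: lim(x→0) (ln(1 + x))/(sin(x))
This is a 0/0 indeterminate form.

Apply L'Hôpital's rule: differentiate numerator and denominator separately.
  f(x) = ln(x + 1)   ⇒   f'(x) = 1/(x + 1)
  g(x) = sin(x)   ⇒   g'(x) = cos(x)
  lim(x→0) f'(x)/g'(x) = lim(x→0) (1/(x + 1))/(cos(x))
  = 1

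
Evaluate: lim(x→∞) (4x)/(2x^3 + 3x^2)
This is an ∞/∞ indeterminate form.

Apply L'Hôpital's rule: differentiate numerator and denominator separately.
  f(x) = 4·x   ⇒   f'(x) = 4
  g(x) = 2·x^3 + 3·x^2   ⇒   g'(x) = 6·x^2 + 6·x
  lim(x→∞) f'(x)/g'(x) = lim(x→∞) (4)/(6·x^2 + 6·x)
  = 0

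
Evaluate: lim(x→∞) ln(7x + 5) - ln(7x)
This is an ∞-∞ indeterminate form.

Combine fractions or rationalize to convert ∞-∞ to 0/0 form:
  lim(x→∞) ln(7x + 5) - ln(7x) = 0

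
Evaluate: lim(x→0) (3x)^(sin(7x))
This is an exponential indeterminate form.

For exponential indeterminate forms, take the natural log:
  Let L = lim(x→0) (3x)^(sin(7x))
  Then ln(L) = lim(x→0) [exponent × ln(base)]
  Evaluate using L'Hôpital or standard limits, then exponentiate.
  L = 1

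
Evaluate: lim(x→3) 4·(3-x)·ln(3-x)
This is a 0·∞ indeterminate form.

Rewrite 0·∞ as a quotient (0/0 or ∞/∞ form), then apply L'Hôpital's rule:
  lim(x→3) 4·(3-x)·ln(3-x) = 0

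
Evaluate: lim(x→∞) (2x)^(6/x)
This is an exponential indeterminate form.

For exponential indeterminate forms, take the natural log:
  Let L = lim(x→∞) (2x)^(6/x)
  Then ln(L) = lim(x→∞) [exponent × ln(base)]
  Evaluate using L'Hôpital or standard limits, then exponentiate.
  L = 1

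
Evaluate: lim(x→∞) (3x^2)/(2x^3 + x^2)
This is an ∞/∞ indeterminate form.

Apply L'Hôpital's rule: differentiate numerator and denominator separately.
  f(x) = 3·x^2   ⇒   f'(x) = 6·x
  g(x) = 2·x^3 + x^2   ⇒   g'(x) = 6·x^2 + 2·x
  lim(x→∞) f'(x)/g'(x) = lim(x→∞) (6·x)/(6·x^2 + 2·x)
  = 0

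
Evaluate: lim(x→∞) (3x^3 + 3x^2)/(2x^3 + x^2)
This is an ∞/∞ indeterminate form.

Apply L'Hôpital's rule: differentiate numerator and denominator separately.
  f(x) = 3·x^3 + 3·x^2   ⇒   f'(x) = 9·x^2 + 6·x
  g(x) = 2·x^3 + x^2   ⇒   g'(x) = 6·x^2 + 2·x
  lim(x→∞) f'(x)/g'(x) = lim(x→∞) (9·x^2 + 6·x)/(6·x^2 + 2·x)
  = 3/2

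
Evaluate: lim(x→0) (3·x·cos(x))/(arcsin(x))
This is a 0/0 indeterminate form.

Apply L'Hôpital's rule: differentiate numerator and denominator separately.
  f(x) = 3·x·cos(x)   ⇒   f'(x) = -3·x·sin(x) + 3·cos(x)
  g(x) = asin(x)   ⇒   g'(x) = 1/sqrt(1 - x^2)
  lim(x→0) f'(x)/g'(x) = lim(x→0) (-3·x·sin(x) + 3·cos(x))/(1/sqrt(1 - x^2))
  = 3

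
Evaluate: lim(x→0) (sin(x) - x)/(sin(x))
This is a 0/0 indeterminate form.

Apply L'Hôpital's rule: differentiate numerator and denominator separately.
  f(x) = -x + sin(x)   ⇒   f'(x) = cos(x) - 1
  g(x) = sin(x)   ⇒   g'(x) = cos(x)
  lim(x→0) f'(x)/g'(x) = lim(x→0) (cos(x) - 1)/(cos(x))
  = 0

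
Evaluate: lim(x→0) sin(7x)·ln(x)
This is a 0·∞ indeterminate form.

Rewrite 0·∞ as a quotient (0/0 or ∞/∞ form), then apply L'Hôpital's rule:
  lim(x→0) sin(7x)·ln(x) = 0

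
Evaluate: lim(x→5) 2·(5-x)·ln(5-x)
This is a 0·∞ indeterminate form.

Rewrite 0·∞ as a quotient (0/0 or ∞/∞ form), then apply L'Hôpital's rule:
  lim(x→5) 2·(5-x)·ln(5-x) = 0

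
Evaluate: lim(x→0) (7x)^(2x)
This is an exponential indeterminate form.

For exponential indeterminate forms, take the natural log:
  Let L = lim(x→0) (7x)^(2x)
  Then ln(L) = lim(x→0) [exponent × ln(base)]
  Evaluate using L'Hôpital or standard limits, then exponentiate.
  L = 1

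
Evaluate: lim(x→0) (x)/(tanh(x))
This is a 0/0 indeterminate form.

Apply L'Hôpital's rule: differentiate numerator and denominator separately.
  f(x) = x   ⇒   f'(x) = 1
  g(x) = tanh(x)   ⇒   g'(x) = 1 - tanh(x)^2
  lim(x→0) f'(x)/g'(x) = lim(x→0) (1)/(1 - tanh(x)^2)
  = 1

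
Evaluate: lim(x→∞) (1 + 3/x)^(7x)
This is an exponential indeterminate form.

For exponential indeterminate forms, take the natural log:
  Let L = lim(x→∞) (1 + 3/x)^(7x)
  Then ln(L) = lim(x→∞) [exponent × ln(base)]
  Evaluate using L'Hôpital or standard limits, then exponentiate.
  L = e^(21)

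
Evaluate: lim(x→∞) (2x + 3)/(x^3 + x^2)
This is an ∞/∞ indeterminate form.

Apply L'Hôpital's rule: differentiate numerator and denominator separately.
  f(x) = 2·x + 3   ⇒   f'(x) = 2
  g(x) = x^3 + x^2   ⇒   g'(x) = 3·x^2 + 2·x
  lim(x→∞) f'(x)/g'(x) = lim(x→∞) (2)/(3·x^2 + 2·x)
  = 0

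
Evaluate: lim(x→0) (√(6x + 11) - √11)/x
This is a standard limit.

Factor or rationalize the expression:
  lim(x→0) (√(6x + 11) - √11)/x = 3·sqrt(11)/11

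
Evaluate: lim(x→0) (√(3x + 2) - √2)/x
This is a standard limit.

Factor or rationalize the expression:
  lim(x→0) (√(3x + 2) - √2)/x = 3·sqrt(2)/4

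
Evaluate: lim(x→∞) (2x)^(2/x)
This is an exponential indeterminate form.

For exponential indeterminate forms, take the natural log:
  Let L = lim(x→∞) (2x)^(2/x)
  Then ln(L) = lim(x→∞) [exponent × ln(base)]
  Evaluate using L'Hôpital or standard limits, then exponentiate.
  L = 1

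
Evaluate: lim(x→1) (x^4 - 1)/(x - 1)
This is a standard limit.

Factor or rationalize the expression:
  lim(x→1) (x^4 - 1)/(x - 1) = 4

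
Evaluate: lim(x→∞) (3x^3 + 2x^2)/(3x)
This is an ∞/∞ indeterminate form.

Apply L'Hôpital's rule: differentiate numerator and denominator separately.
  f(x) = 3·x^3 + 2·x^2   ⇒   f'(x) = 9·x^2 + 4·x
  g(x) = 3·x   ⇒   g'(x) = 3
  lim(x→∞) f'(x)/g'(x) = lim(x→∞) (9·x^2 + 4·x)/(3)
  = ∞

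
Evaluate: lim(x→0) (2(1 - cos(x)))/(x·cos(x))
This is a 0/0 indeterminate form.

Apply L'Hôpital's rule: differentiate numerator and denominator separately.
  f(x) = 2 - 2·cos(x)   ⇒   f'(x) = 2·sin(x)
  g(x) = x·cos(x)   ⇒   g'(x) = -x·sin(x) + cos(x)
  lim(x→0) f'(x)/g'(x) = lim(x→0) (2·sin(x))/(-x·sin(x) + cos(x))
  = 0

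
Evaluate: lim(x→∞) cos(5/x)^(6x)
This is an exponential indeterminate form.

For exponential indeterminate forms, take the natural log:
  Let L = lim(x→∞) cos(5/x)^(6x)
  Then ln(L) = lim(x→∞) [exponent × ln(base)]
  Evaluate using L'Hôpital or standard limits, then exponentiate.
  L = 1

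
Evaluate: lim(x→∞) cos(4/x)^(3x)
This is an exponential indeterminate form.

For exponential indeterminate forms, take the natural log:
  Let L = lim(x→∞) cos(4/x)^(3x)
  Then ln(L) = lim(x→∞) [exponent × ln(base)]
  Evaluate using L'Hôpital or standard limits, then exponentiate.
  L = 1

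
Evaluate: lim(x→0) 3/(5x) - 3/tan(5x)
This is an ∞-∞ indeterminate form.

Combine fractions or rationalize to convert ∞-∞ to 0/0 form:
  lim(x→0) 3/(5x) - 3/tan(5x) = 0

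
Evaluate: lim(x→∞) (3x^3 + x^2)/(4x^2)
This is an ∞/∞ indeterminate form.

Apply L'Hôpital's rule: differentiate numerator and denominator separately.
  f(x) = 3·x^3 + x^2   ⇒   f'(x) = 9·x^2 + 2·x
  g(x) = 4·x^2   ⇒   g'(x) = 8·x
  lim(x→∞) f'(x)/g'(x) = lim(x→∞) (9·x^2 + 2·x)/(8·x)
  = ∞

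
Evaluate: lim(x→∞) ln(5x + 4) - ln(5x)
This is an ∞-∞ indeterminate form.

Combine fractions or rationalize to convert ∞-∞ to 0/0 form:
  lim(x→∞) ln(5x + 4) - ln(5x) = 0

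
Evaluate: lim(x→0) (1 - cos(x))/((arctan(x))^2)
This is a 0/0 indeterminate form.

Apply L'Hôpital's rule: differentiate numerator and denominator separately.
  f(x) = 1 - cos(x)   ⇒   f'(x) = sin(x)
  g(x) = atan(x)^2   ⇒   g'(x) = 2·atan(x)/(x^2 + 1)
  lim(x→0) f'(x)/g'(x) = lim(x→0) (sin(x))/(2·atan(x)/(x^2 + 1))
  = 1/2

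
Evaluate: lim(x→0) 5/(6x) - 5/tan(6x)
This is an ∞-∞ indeterminate form.

Combine fractions or rationalize to convert ∞-∞ to 0/0 form:
  lim(x→0) 5/(6x) - 5/tan(6x) = 0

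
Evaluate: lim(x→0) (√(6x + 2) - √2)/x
This is a standard limit.

Factor or rationalize the expression:
  lim(x→0) (√(6x + 2) - √2)/x = 3·sqrt(2)/2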